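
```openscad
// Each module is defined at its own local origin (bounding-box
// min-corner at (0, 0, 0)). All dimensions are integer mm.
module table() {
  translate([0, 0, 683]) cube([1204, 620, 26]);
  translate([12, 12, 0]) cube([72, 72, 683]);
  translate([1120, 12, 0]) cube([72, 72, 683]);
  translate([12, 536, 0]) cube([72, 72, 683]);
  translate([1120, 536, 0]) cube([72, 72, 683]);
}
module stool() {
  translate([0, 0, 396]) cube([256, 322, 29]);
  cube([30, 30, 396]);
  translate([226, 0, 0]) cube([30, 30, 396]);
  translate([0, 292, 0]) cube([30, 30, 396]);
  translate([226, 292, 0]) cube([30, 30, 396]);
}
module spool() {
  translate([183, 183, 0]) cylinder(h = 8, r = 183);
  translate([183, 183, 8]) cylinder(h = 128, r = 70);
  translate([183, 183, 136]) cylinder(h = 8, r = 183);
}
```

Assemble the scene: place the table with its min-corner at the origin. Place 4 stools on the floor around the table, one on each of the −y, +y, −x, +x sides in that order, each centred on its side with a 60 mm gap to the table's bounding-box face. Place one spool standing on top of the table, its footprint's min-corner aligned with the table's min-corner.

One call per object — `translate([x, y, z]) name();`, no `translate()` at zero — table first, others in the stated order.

table();
translate([474, -382, 0]) stool();
translate([474, 680, 0]) stool();
translate([-316, 149, 0]) stool();
translate([1264, 149, 0]) stool();
translate([0, 0, 709]) spool();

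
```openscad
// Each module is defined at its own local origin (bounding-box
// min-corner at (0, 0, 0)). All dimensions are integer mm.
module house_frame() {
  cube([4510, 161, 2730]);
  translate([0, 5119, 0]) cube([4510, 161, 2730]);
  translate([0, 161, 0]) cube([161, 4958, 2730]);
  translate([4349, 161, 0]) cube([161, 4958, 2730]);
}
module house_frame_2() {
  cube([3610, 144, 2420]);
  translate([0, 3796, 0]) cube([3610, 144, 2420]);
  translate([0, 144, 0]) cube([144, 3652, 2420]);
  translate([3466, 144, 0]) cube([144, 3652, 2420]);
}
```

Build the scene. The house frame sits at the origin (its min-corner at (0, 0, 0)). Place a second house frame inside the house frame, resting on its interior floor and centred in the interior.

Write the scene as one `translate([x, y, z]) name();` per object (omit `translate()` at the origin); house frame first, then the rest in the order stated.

house_frame();
translate([450, 670, 0]) house_frame_2();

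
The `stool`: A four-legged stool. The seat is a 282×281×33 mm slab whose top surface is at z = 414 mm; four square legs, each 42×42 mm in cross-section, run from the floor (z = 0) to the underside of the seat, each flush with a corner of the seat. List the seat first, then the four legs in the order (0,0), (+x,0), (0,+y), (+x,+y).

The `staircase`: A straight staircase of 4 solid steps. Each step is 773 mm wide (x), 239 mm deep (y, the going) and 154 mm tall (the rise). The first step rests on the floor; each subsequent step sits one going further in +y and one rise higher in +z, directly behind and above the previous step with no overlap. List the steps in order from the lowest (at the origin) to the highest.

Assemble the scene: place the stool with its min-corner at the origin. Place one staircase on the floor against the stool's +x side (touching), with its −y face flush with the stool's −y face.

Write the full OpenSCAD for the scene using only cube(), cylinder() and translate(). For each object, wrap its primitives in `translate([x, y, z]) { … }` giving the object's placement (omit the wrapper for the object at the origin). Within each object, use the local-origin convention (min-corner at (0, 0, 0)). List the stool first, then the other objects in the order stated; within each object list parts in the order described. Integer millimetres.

translate([0, 0, 381]) cube([282, 281, 33]);
cube([42, 42, 381]);
translate([240, 0, 0]) cube([42, 42, 381]);
translate([0, 239, 0]) cube([42, 42, 381]);
translate([240, 239, 0]) cube([42, 42, 381]);
translate([282, 0, 0]) {
  cube([773, 239, 154]);
  translate([0, 239, 154]) cube([773, 239, 154]);
  translate([0, 478, 308]) cube([773, 239, 154]);
  translate([0, 717, 462]) cube([773, 239, 154]);
}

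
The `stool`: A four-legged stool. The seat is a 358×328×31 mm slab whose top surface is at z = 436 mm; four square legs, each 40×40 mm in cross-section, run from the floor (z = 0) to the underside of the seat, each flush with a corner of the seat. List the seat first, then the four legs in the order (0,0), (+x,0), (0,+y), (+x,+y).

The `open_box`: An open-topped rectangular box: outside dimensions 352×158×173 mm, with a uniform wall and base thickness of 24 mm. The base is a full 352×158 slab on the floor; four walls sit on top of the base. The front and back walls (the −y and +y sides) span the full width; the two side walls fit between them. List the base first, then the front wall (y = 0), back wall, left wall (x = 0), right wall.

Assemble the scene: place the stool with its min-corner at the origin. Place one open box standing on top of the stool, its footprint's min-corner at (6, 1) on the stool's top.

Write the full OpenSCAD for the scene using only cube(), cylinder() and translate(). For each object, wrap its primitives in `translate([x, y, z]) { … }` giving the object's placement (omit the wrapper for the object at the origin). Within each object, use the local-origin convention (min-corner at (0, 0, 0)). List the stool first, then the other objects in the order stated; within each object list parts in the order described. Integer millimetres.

translate([0, 0, 405]) cube([358, 328, 31]);
cube([40, 40, 405]);
translate([318, 0, 0]) cube([40, 40, 405]);
translate([0, 288, 0]) cube([40, 40, 405]);
translate([318, 288, 0]) cube([40, 40, 405]);
translate([6, 1, 436]) {
  cube([352, 158, 24]);
  translate([0, 0, 24]) cube([352, 24, 149]);
  translate([0, 134, 24]) cube([352, 24, 149]);
  translate([0, 24, 24]) cube([24, 110, 149]);
  translate([328, 24, 24]) cube([24, 110, 149]);
}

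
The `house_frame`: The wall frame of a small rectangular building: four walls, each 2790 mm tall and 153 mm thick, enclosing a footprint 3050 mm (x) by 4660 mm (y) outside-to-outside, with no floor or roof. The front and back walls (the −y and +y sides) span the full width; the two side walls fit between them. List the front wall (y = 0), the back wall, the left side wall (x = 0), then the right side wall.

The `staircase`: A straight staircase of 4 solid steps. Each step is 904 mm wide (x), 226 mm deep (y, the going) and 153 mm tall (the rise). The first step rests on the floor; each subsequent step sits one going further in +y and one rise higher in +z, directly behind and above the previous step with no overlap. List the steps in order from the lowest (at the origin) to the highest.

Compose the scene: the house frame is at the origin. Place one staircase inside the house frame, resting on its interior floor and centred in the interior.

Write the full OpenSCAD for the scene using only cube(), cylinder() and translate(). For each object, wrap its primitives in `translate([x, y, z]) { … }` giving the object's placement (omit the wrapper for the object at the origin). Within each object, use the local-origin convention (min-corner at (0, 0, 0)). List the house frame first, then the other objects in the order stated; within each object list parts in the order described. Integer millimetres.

cube([3050, 153, 2790]);
translate([0, 4507, 0]) cube([3050, 153, 2790]);
translate([0, 153, 0]) cube([153, 4354, 2790]);
translate([2897, 153, 0]) cube([153, 4354, 2790]);
translate([1073, 1878, 0]) {
  cube([904, 226, 153]);
  translate([0, 226, 153]) cube([904, 226, 153]);
  translate([0, 452, 306]) cube([904, 226, 153]);
  translate([0, 678, 459]) cube([904, 226, 153]);
}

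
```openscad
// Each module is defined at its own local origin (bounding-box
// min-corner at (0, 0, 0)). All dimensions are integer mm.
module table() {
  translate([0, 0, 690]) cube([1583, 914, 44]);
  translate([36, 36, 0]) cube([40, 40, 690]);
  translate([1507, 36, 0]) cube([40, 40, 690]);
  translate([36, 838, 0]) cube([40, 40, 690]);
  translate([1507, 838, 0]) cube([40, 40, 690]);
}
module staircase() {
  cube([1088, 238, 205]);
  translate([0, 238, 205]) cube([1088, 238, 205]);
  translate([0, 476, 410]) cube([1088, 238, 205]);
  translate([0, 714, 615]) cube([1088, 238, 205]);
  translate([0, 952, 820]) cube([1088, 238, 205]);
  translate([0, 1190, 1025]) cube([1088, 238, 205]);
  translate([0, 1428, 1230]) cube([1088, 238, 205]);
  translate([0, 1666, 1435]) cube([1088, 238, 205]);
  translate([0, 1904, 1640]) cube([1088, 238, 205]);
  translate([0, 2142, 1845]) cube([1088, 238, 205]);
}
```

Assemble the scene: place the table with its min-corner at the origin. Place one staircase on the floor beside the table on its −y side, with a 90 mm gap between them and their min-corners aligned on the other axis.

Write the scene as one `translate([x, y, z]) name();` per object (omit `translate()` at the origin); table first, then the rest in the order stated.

table();
translate([0, -2470, 0]) staircase();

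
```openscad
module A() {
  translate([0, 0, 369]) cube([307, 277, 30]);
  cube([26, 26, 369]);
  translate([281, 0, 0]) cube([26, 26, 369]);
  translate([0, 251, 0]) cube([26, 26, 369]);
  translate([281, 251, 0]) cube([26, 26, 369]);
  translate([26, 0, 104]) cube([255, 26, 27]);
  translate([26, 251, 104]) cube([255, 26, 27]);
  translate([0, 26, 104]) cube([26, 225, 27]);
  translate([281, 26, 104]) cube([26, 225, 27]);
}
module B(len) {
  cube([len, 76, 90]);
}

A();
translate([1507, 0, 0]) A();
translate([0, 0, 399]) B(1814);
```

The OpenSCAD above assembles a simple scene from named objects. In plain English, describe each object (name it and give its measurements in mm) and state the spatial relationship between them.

A is a four-legged stool. The seat is 307×277 mm, 30 mm thick, top at z = 399 mm. It stands on four square legs, each 26×26 mm in cross-section, from z = 0 to the seat underside, each flush with a corner of the seat. Four stretchers, 26 mm wide and 27 mm tall, connect adjacent legs with their undersides at z = 104 mm, each running between the inner faces of the legs it joins and aligned with the legs' outer faces on the other axis.

B is a rectangular beam 1814 mm long (x), 76 mm deep (y), 90 mm thick (z).

The beam spans the tops of two stools placed 1200 mm apart, resting at z = 399 mm.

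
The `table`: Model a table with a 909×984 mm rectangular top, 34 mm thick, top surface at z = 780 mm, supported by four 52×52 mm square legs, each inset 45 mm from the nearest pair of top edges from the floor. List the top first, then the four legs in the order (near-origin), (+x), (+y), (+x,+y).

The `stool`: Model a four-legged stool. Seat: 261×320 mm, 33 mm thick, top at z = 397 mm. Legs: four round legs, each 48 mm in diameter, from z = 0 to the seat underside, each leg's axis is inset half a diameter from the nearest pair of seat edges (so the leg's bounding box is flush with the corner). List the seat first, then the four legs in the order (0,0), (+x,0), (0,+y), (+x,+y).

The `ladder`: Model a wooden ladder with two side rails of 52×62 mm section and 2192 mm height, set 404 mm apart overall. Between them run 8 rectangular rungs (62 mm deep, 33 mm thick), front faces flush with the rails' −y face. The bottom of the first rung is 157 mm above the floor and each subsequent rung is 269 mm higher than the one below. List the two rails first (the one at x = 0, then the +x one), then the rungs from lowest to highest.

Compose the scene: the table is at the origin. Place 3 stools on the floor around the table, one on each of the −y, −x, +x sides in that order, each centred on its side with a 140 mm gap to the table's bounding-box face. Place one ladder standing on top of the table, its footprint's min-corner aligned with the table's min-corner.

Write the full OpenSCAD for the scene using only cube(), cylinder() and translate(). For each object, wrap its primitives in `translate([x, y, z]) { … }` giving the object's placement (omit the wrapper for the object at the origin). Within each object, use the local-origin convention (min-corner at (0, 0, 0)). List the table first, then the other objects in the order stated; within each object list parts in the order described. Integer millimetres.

translate([0, 0, 746]) cube([909, 984, 34]);
translate([45, 45, 0]) cube([52, 52, 746]);
translate([812, 45, 0]) cube([52, 52, 746]);
translate([45, 887, 0]) cube([52, 52, 746]);
translate([812, 887, 0]) cube([52, 52, 746]);
translate([324, -460, 0]) {
  translate([0, 0, 364]) cube([261, 320, 33]);
  translate([24, 24, 0]) cylinder(h = 364, r = 24);
  translate([237, 24, 0]) cylinder(h = 364, r = 24);
  translate([24, 296, 0]) cylinder(h = 364, r = 24);
  translate([237, 296, 0]) cylinder(h = 364, r = 24);
}
translate([-401, 332, 0]) {
  translate([0, 0, 364]) cube([261, 320, 33]);
  translate([24, 24, 0]) cylinder(h = 364, r = 24);
  translate([237, 24, 0]) cylinder(h = 364, r = 24);
  translate([24, 296, 0]) cylinder(h = 364, r = 24);
  translate([237, 296, 0]) cylinder(h = 364, r = 24);
}
translate([1049, 332, 0]) {
  translate([0, 0, 364]) cube([261, 320, 33]);
  translate([24, 24, 0]) cylinder(h = 364, r = 24);
  translate([237, 24, 0]) cylinder(h = 364, r = 24);
  translate([24, 296, 0]) cylinder(h = 364, r = 24);
  translate([237, 296, 0]) cylinder(h = 364, r = 24);
}
translate([0, 0, 780]) {
  cube([52, 62, 2192]);
  translate([352, 0, 0]) cube([52, 62, 2192]);
  translate([52, 0, 157]) cube([300, 62, 33]);
  translate([52, 0, 426]) cube([300, 62, 33]);
  translate([52, 0, 695]) cube([300, 62, 33]);
  translate([52, 0, 964]) cube([300, 62, 33]);
  translate([52, 0, 1233]) cube([300, 62, 33]);
  translate([52, 0, 1502]) cube([300, 62, 33]);
  translate([52, 0, 1771]) cube([300, 62, 33]);
  translate([52, 0, 2040]) cube([300, 62, 33]);
}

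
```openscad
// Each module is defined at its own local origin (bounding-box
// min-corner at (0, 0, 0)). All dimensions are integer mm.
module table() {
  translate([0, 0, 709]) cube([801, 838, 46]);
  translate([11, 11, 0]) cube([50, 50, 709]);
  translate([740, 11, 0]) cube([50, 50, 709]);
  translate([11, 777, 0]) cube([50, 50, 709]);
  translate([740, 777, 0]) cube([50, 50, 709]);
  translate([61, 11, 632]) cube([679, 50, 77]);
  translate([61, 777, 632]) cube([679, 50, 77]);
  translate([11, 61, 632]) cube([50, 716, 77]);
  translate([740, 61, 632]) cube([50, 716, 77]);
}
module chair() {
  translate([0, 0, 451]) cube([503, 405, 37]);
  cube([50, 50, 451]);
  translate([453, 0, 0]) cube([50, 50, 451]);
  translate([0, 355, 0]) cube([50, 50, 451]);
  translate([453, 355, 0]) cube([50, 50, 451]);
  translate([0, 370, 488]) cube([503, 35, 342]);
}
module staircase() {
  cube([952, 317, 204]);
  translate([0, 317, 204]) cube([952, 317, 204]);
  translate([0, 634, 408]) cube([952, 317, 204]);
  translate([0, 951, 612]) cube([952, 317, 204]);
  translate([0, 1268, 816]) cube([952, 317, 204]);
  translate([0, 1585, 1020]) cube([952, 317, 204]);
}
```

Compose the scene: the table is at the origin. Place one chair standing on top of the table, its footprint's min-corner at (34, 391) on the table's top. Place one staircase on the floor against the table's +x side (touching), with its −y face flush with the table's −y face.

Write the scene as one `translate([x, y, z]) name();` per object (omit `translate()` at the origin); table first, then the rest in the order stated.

table();
translate([34, 391, 755]) chair();
translate([801, 0, 0]) staircase();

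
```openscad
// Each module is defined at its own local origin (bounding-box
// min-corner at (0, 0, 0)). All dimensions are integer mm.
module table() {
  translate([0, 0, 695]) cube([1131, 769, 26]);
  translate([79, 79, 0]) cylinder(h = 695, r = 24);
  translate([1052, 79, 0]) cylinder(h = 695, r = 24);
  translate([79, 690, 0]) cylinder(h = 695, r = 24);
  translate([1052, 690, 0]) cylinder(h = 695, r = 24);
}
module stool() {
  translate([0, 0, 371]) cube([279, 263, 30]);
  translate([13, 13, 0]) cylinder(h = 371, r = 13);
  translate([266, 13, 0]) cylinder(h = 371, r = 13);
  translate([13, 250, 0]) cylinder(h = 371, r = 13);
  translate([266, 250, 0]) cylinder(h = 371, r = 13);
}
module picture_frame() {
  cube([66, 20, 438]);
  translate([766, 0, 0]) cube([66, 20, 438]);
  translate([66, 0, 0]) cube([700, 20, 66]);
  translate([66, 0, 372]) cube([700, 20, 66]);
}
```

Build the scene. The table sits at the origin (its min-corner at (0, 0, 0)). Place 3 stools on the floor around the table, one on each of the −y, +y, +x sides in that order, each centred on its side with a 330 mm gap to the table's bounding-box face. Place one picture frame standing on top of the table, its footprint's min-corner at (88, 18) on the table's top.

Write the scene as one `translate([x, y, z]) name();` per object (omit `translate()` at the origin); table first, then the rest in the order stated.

table();
translate([426, -593, 0]) stool();
translate([426, 1099, 0]) stool();
translate([1461, 253, 0]) stool();
translate([88, 18, 721]) picture_frame();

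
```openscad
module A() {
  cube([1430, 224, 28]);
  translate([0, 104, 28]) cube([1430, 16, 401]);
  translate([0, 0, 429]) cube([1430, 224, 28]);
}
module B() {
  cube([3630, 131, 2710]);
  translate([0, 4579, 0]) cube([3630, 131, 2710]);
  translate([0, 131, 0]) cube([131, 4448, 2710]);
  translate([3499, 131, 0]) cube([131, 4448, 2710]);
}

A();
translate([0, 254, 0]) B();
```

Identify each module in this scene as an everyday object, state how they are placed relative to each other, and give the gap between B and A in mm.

A is an I-beam. B is a house frame. The house frame is on the floor beside the I-beam on its +y side. The gap between the house frame and the I-beam is 30 mm.

The house frame's nearest face is 30 mm from the I-beam's +y face.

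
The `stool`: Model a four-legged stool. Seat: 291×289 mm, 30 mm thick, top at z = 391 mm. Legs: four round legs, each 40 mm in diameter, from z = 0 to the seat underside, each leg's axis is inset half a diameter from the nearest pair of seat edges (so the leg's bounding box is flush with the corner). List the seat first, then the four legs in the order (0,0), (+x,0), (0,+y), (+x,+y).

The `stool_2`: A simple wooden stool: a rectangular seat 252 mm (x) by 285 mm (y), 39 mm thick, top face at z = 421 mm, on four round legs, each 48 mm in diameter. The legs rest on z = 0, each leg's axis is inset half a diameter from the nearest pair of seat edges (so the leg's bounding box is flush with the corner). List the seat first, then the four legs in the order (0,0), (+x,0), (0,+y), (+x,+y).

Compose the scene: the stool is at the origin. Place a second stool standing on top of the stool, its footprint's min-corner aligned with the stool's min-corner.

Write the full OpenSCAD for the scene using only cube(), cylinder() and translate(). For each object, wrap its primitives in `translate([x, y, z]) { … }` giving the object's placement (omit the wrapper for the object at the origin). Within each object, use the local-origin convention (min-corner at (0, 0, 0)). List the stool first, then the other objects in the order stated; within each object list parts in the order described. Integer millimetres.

translate([0, 0, 361]) cube([291, 289, 30]);
translate([20, 20, 0]) cylinder(h = 361, r = 20);
translate([271, 20, 0]) cylinder(h = 361, r = 20);
translate([20, 269, 0]) cylinder(h = 361, r = 20);
translate([271, 269, 0]) cylinder(h = 361, r = 20);
translate([0, 0, 391]) {
  translate([0, 0, 382]) cube([252, 285, 39]);
  translate([24, 24, 0]) cylinder(h = 382, r = 24);
  translate([228, 24, 0]) cylinder(h = 382, r = 24);
  translate([24, 261, 0]) cylinder(h = 382, r = 24);
  translate([228, 261, 0]) cylinder(h = 382, r = 24);
}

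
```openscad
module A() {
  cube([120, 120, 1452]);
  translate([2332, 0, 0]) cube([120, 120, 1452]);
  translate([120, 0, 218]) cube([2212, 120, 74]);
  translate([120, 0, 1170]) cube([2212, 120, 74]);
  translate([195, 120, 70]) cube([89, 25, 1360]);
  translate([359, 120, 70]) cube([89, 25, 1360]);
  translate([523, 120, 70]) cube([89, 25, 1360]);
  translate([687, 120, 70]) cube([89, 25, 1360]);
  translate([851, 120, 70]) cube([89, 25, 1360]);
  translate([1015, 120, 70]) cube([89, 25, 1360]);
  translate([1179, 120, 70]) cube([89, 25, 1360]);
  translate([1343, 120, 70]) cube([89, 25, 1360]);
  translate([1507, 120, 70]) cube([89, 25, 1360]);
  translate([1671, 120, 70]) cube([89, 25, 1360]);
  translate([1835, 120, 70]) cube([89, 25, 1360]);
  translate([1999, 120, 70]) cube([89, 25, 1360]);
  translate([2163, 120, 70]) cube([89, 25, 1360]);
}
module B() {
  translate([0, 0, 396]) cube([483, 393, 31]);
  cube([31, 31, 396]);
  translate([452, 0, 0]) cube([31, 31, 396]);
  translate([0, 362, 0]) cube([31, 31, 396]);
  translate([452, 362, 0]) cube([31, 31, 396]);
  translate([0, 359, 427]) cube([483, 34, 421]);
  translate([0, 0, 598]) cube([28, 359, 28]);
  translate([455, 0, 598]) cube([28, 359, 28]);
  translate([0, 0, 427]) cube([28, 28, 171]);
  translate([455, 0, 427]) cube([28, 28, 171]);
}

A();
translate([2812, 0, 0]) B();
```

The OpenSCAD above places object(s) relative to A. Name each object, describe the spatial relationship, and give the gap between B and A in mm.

A is a fence section. B is a chair. The chair is on the floor beside the fence section on its +x side. The gap between the chair and the fence section is 360 mm.

The chair's nearest face is 360 mm from the fence section's +x face.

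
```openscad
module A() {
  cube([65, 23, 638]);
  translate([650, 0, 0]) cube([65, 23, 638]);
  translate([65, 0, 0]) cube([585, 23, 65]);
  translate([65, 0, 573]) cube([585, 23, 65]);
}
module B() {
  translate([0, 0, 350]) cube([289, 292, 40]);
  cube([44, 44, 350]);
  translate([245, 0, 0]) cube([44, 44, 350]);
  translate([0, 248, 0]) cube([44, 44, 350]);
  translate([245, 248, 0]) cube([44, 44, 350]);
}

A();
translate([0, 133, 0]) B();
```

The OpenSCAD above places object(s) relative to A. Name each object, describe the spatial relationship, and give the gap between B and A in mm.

The stool's nearest face is 110 mm from the picture frame's +y face.

A is a picture frame. B is a stool. The stool is on the floor beside the picture frame on its +y side. The gap between the stool and the picture frame is 110 mm.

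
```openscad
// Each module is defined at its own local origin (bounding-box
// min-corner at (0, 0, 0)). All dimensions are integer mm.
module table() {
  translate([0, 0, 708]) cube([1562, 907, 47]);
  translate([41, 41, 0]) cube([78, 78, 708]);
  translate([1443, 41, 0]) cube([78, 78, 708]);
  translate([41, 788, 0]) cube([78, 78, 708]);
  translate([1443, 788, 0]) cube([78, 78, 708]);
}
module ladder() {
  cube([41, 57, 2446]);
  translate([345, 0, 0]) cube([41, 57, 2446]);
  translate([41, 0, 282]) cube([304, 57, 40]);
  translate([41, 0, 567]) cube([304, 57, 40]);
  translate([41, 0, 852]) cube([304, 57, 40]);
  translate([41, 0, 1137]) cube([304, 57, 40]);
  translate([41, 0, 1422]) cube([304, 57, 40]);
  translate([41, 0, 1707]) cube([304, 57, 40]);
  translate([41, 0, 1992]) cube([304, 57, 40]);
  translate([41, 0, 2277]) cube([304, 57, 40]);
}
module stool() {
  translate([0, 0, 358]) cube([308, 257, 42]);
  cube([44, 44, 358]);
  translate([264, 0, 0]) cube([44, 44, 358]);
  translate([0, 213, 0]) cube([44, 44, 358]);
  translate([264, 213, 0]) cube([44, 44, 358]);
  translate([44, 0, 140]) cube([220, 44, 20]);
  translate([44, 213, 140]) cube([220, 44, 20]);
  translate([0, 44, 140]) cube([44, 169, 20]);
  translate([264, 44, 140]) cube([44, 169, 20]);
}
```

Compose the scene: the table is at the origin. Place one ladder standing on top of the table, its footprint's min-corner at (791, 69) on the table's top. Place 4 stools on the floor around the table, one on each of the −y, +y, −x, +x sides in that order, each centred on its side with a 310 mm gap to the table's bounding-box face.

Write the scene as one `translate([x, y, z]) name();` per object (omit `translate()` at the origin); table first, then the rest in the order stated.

table();
translate([791, 69, 755]) ladder();
translate([627, -567, 0]) stool();
translate([627, 1217, 0]) stool();
translate([-618, 325, 0]) stool();
translate([1872, 325, 0]) stool();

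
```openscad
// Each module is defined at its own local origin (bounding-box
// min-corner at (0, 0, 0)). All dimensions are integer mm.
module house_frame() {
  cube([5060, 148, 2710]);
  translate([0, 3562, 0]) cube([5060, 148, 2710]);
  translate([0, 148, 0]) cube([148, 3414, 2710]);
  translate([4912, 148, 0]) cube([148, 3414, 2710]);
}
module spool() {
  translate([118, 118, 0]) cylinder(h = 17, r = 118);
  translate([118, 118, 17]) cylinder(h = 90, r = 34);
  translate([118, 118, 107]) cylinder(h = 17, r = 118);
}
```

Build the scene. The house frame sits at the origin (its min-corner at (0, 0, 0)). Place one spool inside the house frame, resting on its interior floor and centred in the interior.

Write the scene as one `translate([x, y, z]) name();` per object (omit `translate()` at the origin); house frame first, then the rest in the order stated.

house_frame();
translate([2412, 1737, 0]) spool();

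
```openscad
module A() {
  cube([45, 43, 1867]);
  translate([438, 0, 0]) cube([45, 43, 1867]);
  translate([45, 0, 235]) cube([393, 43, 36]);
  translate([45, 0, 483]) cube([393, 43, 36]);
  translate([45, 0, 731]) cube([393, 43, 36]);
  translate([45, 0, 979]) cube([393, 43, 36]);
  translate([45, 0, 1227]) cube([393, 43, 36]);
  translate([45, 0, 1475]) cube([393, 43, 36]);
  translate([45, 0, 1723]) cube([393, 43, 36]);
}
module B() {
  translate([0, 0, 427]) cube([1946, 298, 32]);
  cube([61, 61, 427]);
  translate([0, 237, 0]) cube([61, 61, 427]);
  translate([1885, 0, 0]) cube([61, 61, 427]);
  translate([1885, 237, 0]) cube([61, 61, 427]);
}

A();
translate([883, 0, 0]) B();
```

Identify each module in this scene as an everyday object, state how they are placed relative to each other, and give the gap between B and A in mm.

The bench's nearest face is 400 mm from the ladder's +x face.

A is a ladder. B is a bench. The bench is on the floor beside the ladder on its +x side. The gap between the bench and the ladder is 400 mm.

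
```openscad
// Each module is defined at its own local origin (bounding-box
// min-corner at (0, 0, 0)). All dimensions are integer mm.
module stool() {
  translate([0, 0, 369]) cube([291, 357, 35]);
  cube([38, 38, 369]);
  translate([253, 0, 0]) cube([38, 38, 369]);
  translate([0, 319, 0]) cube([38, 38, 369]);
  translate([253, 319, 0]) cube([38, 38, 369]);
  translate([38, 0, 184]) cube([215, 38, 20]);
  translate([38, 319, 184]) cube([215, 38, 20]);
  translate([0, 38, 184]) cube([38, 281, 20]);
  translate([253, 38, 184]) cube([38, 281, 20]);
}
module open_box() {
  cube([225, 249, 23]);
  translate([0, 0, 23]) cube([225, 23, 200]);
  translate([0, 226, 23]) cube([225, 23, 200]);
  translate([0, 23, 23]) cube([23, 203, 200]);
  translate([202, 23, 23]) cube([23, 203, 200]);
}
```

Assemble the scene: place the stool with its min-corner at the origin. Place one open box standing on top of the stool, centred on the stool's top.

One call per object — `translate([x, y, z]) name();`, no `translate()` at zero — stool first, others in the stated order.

stool();
translate([33, 54, 404]) open_box();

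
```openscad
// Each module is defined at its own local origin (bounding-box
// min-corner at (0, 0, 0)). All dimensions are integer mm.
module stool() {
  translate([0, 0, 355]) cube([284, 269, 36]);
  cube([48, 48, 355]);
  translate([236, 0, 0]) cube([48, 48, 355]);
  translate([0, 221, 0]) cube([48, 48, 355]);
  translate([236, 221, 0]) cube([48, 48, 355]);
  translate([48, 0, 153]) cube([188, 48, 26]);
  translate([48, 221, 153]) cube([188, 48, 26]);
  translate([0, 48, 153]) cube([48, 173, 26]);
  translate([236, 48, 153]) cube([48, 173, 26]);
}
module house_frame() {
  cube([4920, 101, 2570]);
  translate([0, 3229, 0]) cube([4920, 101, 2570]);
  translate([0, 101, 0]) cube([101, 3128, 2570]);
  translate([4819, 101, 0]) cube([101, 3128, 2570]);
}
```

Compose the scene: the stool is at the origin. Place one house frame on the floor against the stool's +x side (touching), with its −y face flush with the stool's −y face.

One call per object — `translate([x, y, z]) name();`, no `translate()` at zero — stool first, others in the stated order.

stool();
translate([284, 0, 0]) house_frame();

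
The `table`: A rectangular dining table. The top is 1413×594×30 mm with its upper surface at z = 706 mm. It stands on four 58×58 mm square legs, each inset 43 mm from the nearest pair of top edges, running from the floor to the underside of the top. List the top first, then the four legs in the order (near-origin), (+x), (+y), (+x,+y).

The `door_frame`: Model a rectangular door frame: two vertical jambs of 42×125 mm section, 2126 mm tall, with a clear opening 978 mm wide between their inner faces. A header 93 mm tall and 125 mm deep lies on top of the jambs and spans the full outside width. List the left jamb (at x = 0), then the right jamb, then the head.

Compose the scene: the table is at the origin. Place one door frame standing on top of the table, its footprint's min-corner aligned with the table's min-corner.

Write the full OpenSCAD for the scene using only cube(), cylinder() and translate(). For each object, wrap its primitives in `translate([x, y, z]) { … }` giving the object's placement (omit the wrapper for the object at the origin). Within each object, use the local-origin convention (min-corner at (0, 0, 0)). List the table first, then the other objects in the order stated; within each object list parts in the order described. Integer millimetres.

translate([0, 0, 676]) cube([1413, 594, 30]);
translate([43, 43, 0]) cube([58, 58, 676]);
translate([1312, 43, 0]) cube([58, 58, 676]);
translate([43, 493, 0]) cube([58, 58, 676]);
translate([1312, 493, 0]) cube([58, 58, 676]);
translate([0, 0, 706]) {
  cube([42, 125, 2126]);
  translate([1020, 0, 0]) cube([42, 125, 2126]);
  translate([0, 0, 2126]) cube([1062, 125, 93]);
}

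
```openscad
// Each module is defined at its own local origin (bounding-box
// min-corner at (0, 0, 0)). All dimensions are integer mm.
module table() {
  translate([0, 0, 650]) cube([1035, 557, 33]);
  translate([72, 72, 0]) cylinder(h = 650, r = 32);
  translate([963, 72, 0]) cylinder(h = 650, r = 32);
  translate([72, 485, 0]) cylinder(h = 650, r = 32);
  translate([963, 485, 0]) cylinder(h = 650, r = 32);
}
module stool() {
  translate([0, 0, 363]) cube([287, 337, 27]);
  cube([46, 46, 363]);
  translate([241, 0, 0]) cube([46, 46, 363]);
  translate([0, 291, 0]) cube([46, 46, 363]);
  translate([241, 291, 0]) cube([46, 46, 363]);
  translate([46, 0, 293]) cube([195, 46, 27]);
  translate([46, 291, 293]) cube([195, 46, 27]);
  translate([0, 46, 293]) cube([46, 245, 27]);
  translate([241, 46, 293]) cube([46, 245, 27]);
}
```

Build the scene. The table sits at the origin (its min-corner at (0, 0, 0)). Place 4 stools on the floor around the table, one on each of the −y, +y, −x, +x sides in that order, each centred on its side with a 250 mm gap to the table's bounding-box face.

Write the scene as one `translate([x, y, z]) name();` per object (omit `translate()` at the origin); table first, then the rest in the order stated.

table();
translate([374, -587, 0]) stool();
translate([374, 807, 0]) stool();
translate([-537, 110, 0]) stool();
translate([1285, 110, 0]) stool();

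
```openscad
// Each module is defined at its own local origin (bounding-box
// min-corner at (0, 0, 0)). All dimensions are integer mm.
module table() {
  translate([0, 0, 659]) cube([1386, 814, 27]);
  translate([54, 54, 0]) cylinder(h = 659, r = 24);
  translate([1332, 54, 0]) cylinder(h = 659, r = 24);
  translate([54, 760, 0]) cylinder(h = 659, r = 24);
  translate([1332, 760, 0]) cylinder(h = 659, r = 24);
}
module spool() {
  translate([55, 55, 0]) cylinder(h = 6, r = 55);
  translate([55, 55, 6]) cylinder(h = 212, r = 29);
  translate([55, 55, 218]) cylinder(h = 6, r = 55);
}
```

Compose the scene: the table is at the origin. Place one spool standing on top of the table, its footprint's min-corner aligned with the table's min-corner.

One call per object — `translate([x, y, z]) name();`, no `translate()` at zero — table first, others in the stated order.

table();
translate([0, 0, 686]) spool();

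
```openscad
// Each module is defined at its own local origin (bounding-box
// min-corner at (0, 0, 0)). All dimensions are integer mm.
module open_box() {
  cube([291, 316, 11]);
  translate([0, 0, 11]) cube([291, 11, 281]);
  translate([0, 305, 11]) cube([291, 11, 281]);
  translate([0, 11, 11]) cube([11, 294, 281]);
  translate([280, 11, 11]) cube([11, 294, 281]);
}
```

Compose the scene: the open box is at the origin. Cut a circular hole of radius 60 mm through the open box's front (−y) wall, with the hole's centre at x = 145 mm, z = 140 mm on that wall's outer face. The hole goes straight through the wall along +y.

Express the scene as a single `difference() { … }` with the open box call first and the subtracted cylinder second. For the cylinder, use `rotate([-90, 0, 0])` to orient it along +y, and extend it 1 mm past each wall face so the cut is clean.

difference() {
  open_box();
  translate([145, -1, 140]) rotate([-90, 0, 0]) cylinder(h = 13, r = 60);
}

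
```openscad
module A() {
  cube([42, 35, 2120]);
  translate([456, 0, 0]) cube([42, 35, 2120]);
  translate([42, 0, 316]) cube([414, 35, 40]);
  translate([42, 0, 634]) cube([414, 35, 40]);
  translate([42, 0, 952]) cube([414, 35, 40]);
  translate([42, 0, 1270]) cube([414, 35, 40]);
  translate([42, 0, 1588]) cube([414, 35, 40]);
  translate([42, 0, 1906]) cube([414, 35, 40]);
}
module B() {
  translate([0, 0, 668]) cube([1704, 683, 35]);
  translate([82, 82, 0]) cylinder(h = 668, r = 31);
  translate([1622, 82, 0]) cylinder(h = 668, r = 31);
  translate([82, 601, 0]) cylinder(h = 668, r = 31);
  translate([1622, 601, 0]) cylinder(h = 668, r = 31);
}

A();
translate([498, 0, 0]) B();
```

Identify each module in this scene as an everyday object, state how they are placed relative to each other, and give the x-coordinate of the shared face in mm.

A is a ladder. B is a table. The table is against the ladder's +x side, with their −y faces flush. The x-coordinate of the shared face is 498 mm.

The ladder's +x face and the table's −x face are both at x = 498 mm.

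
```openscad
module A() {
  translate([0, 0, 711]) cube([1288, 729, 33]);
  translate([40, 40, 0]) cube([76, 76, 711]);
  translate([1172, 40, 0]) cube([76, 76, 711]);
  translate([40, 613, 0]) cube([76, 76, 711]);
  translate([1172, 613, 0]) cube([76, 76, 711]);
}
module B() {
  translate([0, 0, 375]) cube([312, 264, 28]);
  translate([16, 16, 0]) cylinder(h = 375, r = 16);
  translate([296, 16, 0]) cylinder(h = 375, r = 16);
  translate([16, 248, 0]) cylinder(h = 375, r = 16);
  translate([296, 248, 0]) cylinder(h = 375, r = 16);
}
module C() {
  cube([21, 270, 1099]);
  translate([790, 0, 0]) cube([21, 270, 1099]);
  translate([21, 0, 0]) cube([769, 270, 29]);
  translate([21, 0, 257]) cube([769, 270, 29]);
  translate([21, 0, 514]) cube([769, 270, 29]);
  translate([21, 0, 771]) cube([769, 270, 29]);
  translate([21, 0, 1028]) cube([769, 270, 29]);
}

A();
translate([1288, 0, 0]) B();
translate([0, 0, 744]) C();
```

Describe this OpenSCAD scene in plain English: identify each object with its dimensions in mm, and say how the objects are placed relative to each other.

A is a table: top 1288 mm (x) × 729 mm (y), 33 mm thick, upper face at z = 744 mm, on four 76×76 mm square legs, each inset 40 mm from the nearest pair of top edges, running from z = 0 to the bottom of the top.

B is a four-legged stool. The seat is 312×264 mm, 28 mm thick, top at z = 403 mm. It stands on four round legs, each 32 mm in diameter, from z = 0 to the seat underside, each leg's axis is inset half a diameter from the nearest pair of seat edges (so the leg's bounding box is flush with the corner).

C is a bookshelf 811 mm wide overall, 270 mm deep and 1099 mm tall. The two sides are 21 mm thick vertical panels. 5 horizontal shelves of 29 mm thickness span between the inner faces of the sides; the lowest shelf sits on the floor and shelves are stacked with a clear vertical gap of 228 mm between each pair.

The stool is against the table's +x side, with their −y faces flush. The bookshelf is on top of the table.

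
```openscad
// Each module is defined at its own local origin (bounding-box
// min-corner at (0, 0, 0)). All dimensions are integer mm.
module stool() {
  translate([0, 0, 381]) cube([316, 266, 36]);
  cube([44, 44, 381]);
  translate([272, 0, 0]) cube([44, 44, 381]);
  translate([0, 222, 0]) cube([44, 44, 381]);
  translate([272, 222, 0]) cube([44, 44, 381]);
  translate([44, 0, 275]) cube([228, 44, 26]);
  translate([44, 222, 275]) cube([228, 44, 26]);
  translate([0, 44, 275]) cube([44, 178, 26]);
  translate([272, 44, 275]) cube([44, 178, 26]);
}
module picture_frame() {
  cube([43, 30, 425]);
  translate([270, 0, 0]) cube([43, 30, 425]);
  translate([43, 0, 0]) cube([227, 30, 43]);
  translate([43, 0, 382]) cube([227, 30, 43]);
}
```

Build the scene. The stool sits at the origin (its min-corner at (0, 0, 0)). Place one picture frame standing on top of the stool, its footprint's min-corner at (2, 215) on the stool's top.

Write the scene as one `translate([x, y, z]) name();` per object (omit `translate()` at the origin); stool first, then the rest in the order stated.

stool();
translate([2, 215, 417]) picture_frame();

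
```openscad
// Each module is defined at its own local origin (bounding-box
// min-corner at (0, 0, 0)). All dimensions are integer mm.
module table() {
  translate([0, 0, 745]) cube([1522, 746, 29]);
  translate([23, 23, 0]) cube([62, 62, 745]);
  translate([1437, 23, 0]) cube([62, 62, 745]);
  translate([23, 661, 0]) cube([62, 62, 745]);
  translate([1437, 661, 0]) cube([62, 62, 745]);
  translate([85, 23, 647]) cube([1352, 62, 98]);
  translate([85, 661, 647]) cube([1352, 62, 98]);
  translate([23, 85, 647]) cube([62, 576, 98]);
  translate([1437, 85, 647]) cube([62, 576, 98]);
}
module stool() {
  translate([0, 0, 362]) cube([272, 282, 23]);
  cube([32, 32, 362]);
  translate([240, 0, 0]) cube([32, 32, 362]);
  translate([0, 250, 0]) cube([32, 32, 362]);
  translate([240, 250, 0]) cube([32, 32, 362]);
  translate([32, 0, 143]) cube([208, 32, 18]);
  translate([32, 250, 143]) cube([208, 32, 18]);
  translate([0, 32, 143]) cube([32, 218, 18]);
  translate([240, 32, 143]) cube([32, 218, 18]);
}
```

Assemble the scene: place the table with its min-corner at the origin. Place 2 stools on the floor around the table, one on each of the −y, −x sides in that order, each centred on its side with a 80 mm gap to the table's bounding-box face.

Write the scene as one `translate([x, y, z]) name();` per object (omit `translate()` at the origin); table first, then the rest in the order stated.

table();
translate([625, -362, 0]) stool();
translate([-352, 232, 0]) stool();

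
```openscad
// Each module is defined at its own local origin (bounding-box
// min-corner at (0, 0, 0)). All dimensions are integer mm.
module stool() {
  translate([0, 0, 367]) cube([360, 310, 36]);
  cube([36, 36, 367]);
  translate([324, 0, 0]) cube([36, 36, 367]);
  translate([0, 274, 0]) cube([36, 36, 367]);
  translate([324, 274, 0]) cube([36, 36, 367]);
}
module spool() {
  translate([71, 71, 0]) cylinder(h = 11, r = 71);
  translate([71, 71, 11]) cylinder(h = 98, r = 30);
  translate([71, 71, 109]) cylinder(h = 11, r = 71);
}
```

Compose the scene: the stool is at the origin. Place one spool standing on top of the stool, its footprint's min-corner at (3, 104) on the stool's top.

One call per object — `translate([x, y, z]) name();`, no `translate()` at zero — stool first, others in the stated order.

stool();
translate([3, 104, 403]) spool();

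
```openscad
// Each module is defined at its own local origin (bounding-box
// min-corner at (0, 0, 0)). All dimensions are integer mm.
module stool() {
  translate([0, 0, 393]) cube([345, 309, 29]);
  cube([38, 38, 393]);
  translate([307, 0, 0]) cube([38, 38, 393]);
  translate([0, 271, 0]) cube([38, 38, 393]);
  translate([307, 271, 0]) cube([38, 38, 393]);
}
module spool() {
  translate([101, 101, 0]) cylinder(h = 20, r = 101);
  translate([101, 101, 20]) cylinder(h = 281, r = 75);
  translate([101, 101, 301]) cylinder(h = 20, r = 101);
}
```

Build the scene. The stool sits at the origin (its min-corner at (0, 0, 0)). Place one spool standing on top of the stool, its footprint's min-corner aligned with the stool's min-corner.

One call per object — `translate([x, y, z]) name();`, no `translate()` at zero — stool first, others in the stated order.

stool();
translate([0, 0, 422]) spool();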